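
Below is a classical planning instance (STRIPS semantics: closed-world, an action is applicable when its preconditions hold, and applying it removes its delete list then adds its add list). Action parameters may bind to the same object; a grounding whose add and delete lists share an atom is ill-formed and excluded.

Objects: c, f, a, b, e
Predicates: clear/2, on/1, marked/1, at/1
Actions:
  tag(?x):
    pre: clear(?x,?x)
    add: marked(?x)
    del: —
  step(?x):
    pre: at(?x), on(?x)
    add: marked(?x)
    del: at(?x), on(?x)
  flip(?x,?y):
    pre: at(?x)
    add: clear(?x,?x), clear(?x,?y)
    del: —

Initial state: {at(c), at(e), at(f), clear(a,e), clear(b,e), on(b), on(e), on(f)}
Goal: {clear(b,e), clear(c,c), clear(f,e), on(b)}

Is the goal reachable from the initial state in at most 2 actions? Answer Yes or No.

Yes

1. flip(c,c)  →  {at(c), at(e), at(f), clear(a,e), clear(b,e), clear(c,c), on(b), on(e), on(f)}
2. flip(f,e)  →  {at(c), at(e), at(f), clear(a,e), clear(b,e), clear(c,c), clear(f,e), clear(f,f), on(b), on(e), on(f)}
optimal plan length = 2; 2 ≤ 2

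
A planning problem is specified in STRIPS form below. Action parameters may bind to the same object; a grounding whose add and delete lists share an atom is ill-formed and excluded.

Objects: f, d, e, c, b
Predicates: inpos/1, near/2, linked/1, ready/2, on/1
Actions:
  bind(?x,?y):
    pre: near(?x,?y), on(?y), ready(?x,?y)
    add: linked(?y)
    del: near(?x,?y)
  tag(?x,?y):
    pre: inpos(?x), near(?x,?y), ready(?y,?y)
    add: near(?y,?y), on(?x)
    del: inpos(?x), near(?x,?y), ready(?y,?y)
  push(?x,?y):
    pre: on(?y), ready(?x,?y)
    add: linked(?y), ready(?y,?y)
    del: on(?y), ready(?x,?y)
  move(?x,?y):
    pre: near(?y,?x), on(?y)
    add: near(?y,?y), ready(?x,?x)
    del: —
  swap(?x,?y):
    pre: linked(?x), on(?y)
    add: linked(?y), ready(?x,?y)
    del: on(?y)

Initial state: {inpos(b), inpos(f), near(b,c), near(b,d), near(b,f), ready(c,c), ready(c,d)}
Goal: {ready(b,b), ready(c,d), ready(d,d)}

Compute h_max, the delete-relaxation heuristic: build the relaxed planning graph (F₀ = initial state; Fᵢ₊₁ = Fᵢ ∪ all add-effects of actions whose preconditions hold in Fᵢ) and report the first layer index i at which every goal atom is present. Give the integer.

3

F0 = init (7 atoms)
F1 = F0 ∪ {near(c,c), on(b)}  (9 atoms)
F2 = F1 ∪ {near(b,b), ready(d,d), ready(f,f)}  (12 atoms)
F3 = F2 ∪ {near(d,d), near(f,f), ready(b,b)}  (15 atoms)
goal ⊆ F3  ⇒  h_max = 3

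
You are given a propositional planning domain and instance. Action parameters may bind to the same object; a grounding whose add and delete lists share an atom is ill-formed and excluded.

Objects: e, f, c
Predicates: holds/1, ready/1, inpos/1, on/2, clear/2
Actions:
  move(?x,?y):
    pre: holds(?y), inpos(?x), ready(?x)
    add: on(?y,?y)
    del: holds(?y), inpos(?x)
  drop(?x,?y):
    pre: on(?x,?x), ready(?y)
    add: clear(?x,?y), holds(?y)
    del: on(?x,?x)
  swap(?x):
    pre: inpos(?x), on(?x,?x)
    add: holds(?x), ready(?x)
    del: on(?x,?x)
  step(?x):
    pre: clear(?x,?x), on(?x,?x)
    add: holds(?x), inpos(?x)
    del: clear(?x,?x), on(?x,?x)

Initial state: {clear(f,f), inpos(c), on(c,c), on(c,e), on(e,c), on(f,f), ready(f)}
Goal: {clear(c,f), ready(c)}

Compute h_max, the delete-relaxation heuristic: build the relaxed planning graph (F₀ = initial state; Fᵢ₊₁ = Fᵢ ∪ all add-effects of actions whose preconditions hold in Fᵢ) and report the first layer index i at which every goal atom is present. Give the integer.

F0 = init (7 atoms)
F1 = F0 ∪ {clear(c,f), holds(c), holds(f), inpos(f), ready(c)}  (12 atoms)
goal ⊆ F1  ⇒  h_max = 1

1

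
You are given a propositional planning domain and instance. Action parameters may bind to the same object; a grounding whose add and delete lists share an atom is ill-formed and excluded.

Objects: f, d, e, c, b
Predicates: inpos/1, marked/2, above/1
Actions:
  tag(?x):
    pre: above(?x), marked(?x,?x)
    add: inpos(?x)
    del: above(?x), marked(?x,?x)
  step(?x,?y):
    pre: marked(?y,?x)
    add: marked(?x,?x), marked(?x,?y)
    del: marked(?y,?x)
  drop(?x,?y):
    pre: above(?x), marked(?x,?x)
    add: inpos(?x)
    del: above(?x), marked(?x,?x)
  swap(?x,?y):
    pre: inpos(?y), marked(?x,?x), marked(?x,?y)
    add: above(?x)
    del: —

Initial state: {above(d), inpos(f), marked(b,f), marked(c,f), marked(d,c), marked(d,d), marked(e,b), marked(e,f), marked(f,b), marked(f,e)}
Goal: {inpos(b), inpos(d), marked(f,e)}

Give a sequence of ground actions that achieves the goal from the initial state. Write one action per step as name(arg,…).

tag(d); step(b,f); swap(b,f); tag(b)

1. tag(d)  →  {inpos(d), inpos(f), marked(b,f), marked(c,f), marked(d,c), marked(e,b), marked(e,f), marked(f,b), marked(f,e)}
2. step(b,f)  →  {inpos(d), inpos(f), marked(b,b), marked(b,f), marked(c,f), marked(d,c), marked(e,b), marked(e,f), marked(f,e)}
3. swap(b,f)  →  {above(b), inpos(d), inpos(f), marked(b,b), marked(b,f), marked(c,f), marked(d,c), marked(e,b), marked(e,f), marked(f,e)}
4. tag(b)  →  {inpos(b), inpos(d), inpos(f), marked(b,f), marked(c,f), marked(d,c), marked(e,b), marked(e,f), marked(f,e)}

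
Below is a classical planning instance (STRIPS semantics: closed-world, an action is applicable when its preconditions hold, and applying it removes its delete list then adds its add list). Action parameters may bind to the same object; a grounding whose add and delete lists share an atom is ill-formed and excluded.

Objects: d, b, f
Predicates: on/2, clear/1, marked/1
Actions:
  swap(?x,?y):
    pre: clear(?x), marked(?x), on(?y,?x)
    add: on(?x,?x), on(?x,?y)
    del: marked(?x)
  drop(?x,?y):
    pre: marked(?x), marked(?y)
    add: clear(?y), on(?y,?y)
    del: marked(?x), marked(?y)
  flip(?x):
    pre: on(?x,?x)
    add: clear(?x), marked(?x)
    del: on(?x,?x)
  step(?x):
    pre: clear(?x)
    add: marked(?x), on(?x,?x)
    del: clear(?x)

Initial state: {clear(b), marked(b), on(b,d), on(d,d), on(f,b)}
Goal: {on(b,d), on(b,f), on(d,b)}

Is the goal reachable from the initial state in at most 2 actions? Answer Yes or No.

1. swap(b,f)  →  {clear(b), on(b,b), on(b,d), on(b,f), on(d,d), on(f,b)}
2. flip(d)  →  {clear(b), clear(d), marked(d), on(b,b), on(b,d), on(b,f), on(f,b)}
3. swap(d,b)  →  {clear(b), clear(d), on(b,b), on(b,d), on(b,f), on(d,b), on(d,d), on(f,b)}
optimal plan length = 3; 3 > 2

No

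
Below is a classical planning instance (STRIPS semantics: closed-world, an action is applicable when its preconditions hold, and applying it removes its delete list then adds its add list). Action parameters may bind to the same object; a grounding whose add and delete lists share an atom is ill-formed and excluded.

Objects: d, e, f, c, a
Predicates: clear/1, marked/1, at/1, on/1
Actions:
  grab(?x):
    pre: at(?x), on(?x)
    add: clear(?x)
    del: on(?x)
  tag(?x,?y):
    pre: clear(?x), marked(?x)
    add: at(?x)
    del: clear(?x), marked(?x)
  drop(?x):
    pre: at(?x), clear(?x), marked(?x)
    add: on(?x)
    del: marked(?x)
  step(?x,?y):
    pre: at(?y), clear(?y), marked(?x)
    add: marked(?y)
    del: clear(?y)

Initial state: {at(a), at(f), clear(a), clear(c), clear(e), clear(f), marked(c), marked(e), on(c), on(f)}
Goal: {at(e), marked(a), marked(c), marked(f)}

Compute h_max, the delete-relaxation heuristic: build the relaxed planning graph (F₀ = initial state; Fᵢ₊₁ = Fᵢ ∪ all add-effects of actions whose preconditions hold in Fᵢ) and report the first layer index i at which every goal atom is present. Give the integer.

F0 = init (10 atoms)
F1 = F0 ∪ {at(c), at(e), marked(a), marked(f)}  (14 atoms)
goal ⊆ F1  ⇒  h_max = 1

1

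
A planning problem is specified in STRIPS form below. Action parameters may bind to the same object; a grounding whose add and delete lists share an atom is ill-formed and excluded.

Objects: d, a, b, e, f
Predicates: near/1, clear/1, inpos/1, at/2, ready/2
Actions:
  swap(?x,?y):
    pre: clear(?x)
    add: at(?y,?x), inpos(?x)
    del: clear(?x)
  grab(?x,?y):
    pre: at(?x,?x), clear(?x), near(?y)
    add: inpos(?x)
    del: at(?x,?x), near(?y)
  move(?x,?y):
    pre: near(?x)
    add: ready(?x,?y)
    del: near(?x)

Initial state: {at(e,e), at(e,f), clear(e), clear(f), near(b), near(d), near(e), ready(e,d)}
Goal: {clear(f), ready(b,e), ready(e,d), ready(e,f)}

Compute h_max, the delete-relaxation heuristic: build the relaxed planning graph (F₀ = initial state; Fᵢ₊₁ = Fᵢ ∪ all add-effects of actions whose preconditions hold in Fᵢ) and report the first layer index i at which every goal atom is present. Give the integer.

1

F0 = init (8 atoms)
F1 = F0 ∪ {at(a,e), at(a,f), at(b,e), at(b,f), at(d,e), at(d,f), at(f,e), at(f,f), inpos(e), inpos(f), ready(b,a), ready(b,b), ready(b,d), ready(b,e), ready(b,f), ready(d,a), ready(d,b), ready(d,d), ready(d,e), ready(d,f), ready(e,a), ready(e,b), ready(e,e), ready(e,f)}  (32 atoms)
goal ⊆ F1  ⇒  h_max = 1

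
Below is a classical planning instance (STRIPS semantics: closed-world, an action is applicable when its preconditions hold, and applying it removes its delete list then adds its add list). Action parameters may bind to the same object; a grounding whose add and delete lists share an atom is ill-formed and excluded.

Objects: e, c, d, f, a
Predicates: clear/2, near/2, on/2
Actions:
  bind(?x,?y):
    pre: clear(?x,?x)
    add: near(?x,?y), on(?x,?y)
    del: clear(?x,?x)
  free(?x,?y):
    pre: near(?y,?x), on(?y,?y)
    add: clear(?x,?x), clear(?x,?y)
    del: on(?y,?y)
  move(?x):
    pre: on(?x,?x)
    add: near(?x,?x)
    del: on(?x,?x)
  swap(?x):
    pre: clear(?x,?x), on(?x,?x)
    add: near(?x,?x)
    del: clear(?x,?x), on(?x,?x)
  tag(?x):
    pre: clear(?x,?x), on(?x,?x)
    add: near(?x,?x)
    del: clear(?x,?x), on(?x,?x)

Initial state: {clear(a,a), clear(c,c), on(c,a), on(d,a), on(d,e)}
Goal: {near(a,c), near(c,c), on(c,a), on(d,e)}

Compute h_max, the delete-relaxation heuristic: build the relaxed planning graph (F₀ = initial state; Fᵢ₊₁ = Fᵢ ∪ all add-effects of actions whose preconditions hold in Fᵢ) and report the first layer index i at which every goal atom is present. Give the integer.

F0 = init (5 atoms)
F1 = F0 ∪ {near(a,a), near(a,c), near(a,d), near(a,e), near(a,f), near(c,a), near(c,c), near(c,d), near(c,e), near(c,f), on(a,a), on(a,c), on(a,d), on(a,e), on(a,f), on(c,c), on(c,d), on(c,e), on(c,f)}  (24 atoms)
goal ⊆ F1  ⇒  h_max = 1

1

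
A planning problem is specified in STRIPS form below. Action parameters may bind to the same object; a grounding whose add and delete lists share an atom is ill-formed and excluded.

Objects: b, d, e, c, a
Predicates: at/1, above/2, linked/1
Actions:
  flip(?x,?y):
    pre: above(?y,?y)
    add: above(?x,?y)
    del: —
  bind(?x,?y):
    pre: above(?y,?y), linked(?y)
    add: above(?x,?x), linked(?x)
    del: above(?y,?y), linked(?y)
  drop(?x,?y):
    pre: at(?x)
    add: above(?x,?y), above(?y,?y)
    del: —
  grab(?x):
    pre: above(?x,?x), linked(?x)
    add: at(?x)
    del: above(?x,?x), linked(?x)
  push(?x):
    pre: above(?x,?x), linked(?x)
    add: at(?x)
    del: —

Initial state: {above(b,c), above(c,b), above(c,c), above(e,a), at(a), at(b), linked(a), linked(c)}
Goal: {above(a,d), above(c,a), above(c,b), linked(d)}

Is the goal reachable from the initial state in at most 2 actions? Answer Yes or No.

No

1. bind(d,c)  →  {above(b,c), above(c,b), above(d,d), above(e,a), at(a), at(b), linked(a), linked(d)}
2. flip(a,d)  →  {above(a,d), above(b,c), above(c,b), above(d,d), above(e,a), at(a), at(b), linked(a), linked(d)}
3. drop(b,a)  →  {above(a,a), above(a,d), above(b,a), above(b,c), above(c,b), above(d,d), above(e,a), at(a), at(b), linked(a), linked(d)}
4. flip(c,a)  →  {above(a,a), above(a,d), above(b,a), above(b,c), above(c,a), above(c,b), above(d,d), above(e,a), at(a), at(b), linked(a), linked(d)}
optimal plan length = 4; 4 > 2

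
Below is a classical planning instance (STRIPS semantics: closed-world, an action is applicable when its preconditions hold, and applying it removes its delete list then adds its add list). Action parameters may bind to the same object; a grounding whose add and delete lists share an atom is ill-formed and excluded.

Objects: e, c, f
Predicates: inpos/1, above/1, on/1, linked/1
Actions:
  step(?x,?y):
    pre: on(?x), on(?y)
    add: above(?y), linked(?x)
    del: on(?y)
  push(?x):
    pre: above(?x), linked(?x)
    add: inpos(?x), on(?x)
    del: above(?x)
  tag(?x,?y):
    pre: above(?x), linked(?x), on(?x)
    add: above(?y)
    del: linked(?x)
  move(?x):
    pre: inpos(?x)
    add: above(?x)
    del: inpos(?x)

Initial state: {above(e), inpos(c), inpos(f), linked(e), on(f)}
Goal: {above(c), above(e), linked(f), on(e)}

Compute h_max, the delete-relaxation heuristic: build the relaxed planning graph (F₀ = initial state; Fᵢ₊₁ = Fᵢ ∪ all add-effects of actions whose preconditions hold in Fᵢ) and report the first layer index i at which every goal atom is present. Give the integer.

1

F0 = init (5 atoms)
F1 = F0 ∪ {above(c), above(f), inpos(e), linked(f), on(e)}  (10 atoms)
goal ⊆ F1  ⇒  h_max = 1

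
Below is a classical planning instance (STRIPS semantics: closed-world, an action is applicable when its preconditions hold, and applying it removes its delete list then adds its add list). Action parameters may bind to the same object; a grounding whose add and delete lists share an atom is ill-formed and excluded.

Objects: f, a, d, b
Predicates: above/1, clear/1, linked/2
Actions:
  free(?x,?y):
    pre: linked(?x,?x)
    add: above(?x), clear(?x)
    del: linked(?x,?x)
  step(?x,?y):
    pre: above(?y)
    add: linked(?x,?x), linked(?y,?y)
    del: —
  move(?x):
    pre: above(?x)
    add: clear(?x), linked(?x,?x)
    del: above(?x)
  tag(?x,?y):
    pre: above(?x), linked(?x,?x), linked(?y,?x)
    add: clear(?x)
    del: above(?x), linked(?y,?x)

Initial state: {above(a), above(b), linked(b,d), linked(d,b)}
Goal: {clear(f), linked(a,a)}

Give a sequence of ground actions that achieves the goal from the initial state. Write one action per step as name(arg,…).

step(f,a); free(f,f)

1. step(f,a)  →  {above(a), above(b), linked(a,a), linked(b,d), linked(d,b), linked(f,f)}
2. free(f,f)  →  {above(a), above(b), above(f), clear(f), linked(a,a), linked(b,d), linked(d,b)}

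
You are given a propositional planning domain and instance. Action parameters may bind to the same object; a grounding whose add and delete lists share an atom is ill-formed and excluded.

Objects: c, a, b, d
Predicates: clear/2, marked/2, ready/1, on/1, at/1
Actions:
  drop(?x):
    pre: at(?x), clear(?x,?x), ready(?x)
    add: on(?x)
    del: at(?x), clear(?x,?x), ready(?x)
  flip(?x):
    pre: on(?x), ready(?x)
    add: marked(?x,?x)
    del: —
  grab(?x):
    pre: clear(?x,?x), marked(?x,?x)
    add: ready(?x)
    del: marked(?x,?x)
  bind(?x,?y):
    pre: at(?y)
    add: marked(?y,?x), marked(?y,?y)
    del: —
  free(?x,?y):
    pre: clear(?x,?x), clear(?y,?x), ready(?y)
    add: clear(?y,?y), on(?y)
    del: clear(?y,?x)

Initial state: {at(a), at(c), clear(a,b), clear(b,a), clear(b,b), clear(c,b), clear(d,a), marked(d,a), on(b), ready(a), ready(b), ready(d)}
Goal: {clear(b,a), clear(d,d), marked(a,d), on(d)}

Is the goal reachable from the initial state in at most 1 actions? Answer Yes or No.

1. bind(d,a)  →  {at(a), at(c), clear(a,b), clear(b,a), clear(b,b), clear(c,b), clear(d,a), marked(a,a), marked(a,d), marked(d,a), on(b), ready(a), ready(b), ready(d)}
2. free(b,a)  →  {at(a), at(c), clear(a,a), clear(b,a), clear(b,b), clear(c,b), clear(d,a), marked(a,a), marked(a,d), marked(d,a), on(a), on(b), ready(a), ready(b), ready(d)}
3. free(a,d)  →  {at(a), at(c), clear(a,a), clear(b,a), clear(b,b), clear(c,b), clear(d,d), marked(a,a), marked(a,d), marked(d,a), on(a), on(b), on(d), ready(a), ready(b), ready(d)}
optimal plan length = 3; 3 > 1

No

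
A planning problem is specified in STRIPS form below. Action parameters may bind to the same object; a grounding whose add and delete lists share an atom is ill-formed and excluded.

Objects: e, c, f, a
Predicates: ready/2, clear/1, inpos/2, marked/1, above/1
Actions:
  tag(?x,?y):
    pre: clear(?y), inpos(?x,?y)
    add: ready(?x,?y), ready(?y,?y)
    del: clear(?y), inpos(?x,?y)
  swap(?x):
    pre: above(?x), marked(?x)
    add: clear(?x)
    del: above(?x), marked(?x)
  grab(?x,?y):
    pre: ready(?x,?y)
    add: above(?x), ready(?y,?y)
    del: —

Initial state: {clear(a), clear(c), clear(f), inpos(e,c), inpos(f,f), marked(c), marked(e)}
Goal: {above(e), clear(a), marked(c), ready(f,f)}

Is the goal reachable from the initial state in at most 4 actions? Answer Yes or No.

Yes

1. tag(e,c)  →  {clear(a), clear(f), inpos(f,f), marked(c), marked(e), ready(c,c), ready(e,c)}
2. tag(f,f)  →  {clear(a), marked(c), marked(e), ready(c,c), ready(e,c), ready(f,f)}
3. grab(e,c)  →  {above(e), clear(a), marked(c), marked(e), ready(c,c), ready(e,c), ready(f,f)}
optimal plan length = 3; 3 ≤ 4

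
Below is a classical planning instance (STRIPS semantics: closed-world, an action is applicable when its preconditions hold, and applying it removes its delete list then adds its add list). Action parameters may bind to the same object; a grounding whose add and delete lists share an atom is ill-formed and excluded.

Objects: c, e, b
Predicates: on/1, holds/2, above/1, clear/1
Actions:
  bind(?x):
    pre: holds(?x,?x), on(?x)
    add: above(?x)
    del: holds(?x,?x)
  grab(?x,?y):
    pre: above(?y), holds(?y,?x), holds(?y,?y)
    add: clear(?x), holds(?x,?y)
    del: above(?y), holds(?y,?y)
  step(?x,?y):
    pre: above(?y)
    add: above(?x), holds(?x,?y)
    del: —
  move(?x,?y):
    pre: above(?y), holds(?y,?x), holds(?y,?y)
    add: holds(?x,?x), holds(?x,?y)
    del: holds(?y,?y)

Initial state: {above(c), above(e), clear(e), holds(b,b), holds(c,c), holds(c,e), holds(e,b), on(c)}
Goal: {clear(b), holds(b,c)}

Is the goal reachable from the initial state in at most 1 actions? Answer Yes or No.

No

1. step(e,e)  →  {above(c), above(e), clear(e), holds(b,b), holds(c,c), holds(c,e), holds(e,b), holds(e,e), on(c)}
2. grab(b,e)  →  {above(c), clear(b), clear(e), holds(b,b), holds(b,e), holds(c,c), holds(c,e), holds(e,b), on(c)}
3. step(b,c)  →  {above(b), above(c), clear(b), clear(e), holds(b,b), holds(b,c), holds(b,e), holds(c,c), holds(c,e), holds(e,b), on(c)}
optimal plan length = 3; 3 > 1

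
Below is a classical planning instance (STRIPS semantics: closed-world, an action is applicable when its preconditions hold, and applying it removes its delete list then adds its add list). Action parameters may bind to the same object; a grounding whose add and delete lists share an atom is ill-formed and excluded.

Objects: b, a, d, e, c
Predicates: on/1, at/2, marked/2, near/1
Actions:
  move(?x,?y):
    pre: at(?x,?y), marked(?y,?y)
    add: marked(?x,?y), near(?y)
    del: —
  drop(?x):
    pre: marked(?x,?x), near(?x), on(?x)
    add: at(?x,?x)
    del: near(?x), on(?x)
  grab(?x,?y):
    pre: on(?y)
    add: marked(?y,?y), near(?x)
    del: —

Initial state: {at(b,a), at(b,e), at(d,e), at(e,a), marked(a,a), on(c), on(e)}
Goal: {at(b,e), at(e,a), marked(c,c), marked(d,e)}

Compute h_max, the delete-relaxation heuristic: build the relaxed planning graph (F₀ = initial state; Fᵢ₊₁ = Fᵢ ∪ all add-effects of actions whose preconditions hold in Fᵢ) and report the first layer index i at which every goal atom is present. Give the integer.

2

F0 = init (7 atoms)
F1 = F0 ∪ {marked(b,a), marked(c,c), marked(e,a), marked(e,e), near(a), near(b), near(c), near(d), near(e)}  (16 atoms)
F2 = F1 ∪ {at(c,c), at(e,e), marked(b,e), marked(d,e)}  (20 atoms)
goal ⊆ F2  ⇒  h_max = 2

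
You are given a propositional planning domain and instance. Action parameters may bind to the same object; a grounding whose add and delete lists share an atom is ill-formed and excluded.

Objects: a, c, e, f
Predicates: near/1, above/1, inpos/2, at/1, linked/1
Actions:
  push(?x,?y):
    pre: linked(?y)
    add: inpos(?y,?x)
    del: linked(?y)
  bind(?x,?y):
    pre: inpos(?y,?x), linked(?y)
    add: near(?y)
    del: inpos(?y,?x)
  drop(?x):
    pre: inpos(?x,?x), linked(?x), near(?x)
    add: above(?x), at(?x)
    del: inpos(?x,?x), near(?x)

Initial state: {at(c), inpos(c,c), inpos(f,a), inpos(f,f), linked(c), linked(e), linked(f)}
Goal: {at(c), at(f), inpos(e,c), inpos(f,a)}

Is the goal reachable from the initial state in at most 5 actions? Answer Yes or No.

1. push(c,e)  →  {at(c), inpos(c,c), inpos(e,c), inpos(f,a), inpos(f,f), linked(c), linked(f)}
2. bind(a,f)  →  {at(c), inpos(c,c), inpos(e,c), inpos(f,f), linked(c), linked(f), near(f)}
3. drop(f)  →  {above(f), at(c), at(f), inpos(c,c), inpos(e,c), linked(c), linked(f)}
4. push(a,f)  →  {above(f), at(c), at(f), inpos(c,c), inpos(e,c), inpos(f,a), linked(c)}
optimal plan length = 4; 4 ≤ 5

Yes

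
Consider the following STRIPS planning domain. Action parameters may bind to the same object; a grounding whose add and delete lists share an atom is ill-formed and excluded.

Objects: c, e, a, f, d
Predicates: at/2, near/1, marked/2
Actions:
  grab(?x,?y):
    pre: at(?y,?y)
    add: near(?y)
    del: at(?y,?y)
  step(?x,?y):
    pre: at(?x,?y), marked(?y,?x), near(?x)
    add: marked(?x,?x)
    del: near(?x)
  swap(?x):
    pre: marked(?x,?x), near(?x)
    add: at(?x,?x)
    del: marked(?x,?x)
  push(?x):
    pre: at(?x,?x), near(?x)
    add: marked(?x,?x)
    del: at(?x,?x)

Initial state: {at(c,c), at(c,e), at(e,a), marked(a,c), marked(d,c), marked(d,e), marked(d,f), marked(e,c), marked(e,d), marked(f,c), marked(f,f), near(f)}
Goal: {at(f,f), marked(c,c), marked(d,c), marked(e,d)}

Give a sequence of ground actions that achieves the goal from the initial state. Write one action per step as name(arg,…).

1. grab(c,c)  →  {at(c,e), at(e,a), marked(a,c), marked(d,c), marked(d,e), marked(d,f), marked(e,c), marked(e,d), marked(f,c), marked(f,f), near(c), near(f)}
2. step(c,e)  →  {at(c,e), at(e,a), marked(a,c), marked(c,c), marked(d,c), marked(d,e), marked(d,f), marked(e,c), marked(e,d), marked(f,c), marked(f,f), near(f)}
3. swap(f)  →  {at(c,e), at(e,a), at(f,f), marked(a,c), marked(c,c), marked(d,c), marked(d,e), marked(d,f), marked(e,c), marked(e,d), marked(f,c), near(f)}

grab(c,c); step(c,e); swap(f)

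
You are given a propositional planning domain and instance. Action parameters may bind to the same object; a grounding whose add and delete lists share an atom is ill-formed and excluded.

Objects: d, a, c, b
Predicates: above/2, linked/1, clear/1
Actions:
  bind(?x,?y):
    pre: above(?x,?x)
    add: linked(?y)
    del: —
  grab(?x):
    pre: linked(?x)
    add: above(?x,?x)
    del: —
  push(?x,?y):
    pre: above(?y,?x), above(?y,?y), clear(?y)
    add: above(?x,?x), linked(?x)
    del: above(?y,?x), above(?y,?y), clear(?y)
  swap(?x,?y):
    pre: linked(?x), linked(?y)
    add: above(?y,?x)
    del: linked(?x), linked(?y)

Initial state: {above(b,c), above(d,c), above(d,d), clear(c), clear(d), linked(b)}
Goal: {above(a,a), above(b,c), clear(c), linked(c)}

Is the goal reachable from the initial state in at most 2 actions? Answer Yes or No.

No

1. bind(d,a)  →  {above(b,c), above(d,c), above(d,d), clear(c), clear(d), linked(a), linked(b)}
2. bind(d,c)  →  {above(b,c), above(d,c), above(d,d), clear(c), clear(d), linked(a), linked(b), linked(c)}
3. grab(a)  →  {above(a,a), above(b,c), above(d,c), above(d,d), clear(c), clear(d), linked(a), linked(b), linked(c)}
optimal plan length = 3; 3 > 2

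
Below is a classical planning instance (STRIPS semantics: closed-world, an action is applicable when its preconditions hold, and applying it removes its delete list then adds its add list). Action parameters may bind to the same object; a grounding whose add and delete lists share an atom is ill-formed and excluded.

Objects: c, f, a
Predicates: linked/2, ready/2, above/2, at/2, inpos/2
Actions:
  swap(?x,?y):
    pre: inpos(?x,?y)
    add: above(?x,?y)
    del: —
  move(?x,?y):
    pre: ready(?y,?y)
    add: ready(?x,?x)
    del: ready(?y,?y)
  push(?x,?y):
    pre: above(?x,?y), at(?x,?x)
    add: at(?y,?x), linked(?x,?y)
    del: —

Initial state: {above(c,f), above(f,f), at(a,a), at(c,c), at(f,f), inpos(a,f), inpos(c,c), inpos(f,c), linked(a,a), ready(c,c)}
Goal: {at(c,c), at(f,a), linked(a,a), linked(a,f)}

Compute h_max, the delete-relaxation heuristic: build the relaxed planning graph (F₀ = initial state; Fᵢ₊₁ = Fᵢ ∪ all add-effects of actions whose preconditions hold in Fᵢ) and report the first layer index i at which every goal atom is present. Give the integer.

2

F0 = init (10 atoms)
F1 = F0 ∪ {above(a,f), above(c,c), above(f,c), at(f,c), linked(c,f), linked(f,f), ready(a,a), ready(f,f)}  (18 atoms)
F2 = F1 ∪ {at(c,f), at(f,a), linked(a,f), linked(c,c), linked(f,c)}  (23 atoms)
goal ⊆ F2  ⇒  h_max = 2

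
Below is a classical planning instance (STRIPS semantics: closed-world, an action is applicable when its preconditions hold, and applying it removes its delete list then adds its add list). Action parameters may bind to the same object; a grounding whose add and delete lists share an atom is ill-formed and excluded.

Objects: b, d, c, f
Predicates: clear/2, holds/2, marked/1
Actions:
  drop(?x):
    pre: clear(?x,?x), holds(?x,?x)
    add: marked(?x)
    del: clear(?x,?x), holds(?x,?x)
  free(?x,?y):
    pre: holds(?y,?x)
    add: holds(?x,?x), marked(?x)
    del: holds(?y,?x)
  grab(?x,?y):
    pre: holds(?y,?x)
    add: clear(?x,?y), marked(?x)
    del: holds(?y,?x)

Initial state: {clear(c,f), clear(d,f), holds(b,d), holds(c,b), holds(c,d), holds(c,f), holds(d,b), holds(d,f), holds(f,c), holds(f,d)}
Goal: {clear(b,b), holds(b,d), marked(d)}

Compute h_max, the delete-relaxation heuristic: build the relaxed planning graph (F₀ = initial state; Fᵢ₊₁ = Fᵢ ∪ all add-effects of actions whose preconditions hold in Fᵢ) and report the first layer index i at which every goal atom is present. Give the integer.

2

F0 = init (10 atoms)
F1 = F0 ∪ {clear(b,c), clear(b,d), clear(d,b), clear(d,c), clear(f,c), clear(f,d), holds(b,b), holds(c,c), holds(d,d), holds(f,f), marked(b), marked(c), marked(d), marked(f)}  (24 atoms)
F2 = F1 ∪ {clear(b,b), clear(c,c), clear(d,d), clear(f,f)}  (28 atoms)
goal ⊆ F2  ⇒  h_max = 2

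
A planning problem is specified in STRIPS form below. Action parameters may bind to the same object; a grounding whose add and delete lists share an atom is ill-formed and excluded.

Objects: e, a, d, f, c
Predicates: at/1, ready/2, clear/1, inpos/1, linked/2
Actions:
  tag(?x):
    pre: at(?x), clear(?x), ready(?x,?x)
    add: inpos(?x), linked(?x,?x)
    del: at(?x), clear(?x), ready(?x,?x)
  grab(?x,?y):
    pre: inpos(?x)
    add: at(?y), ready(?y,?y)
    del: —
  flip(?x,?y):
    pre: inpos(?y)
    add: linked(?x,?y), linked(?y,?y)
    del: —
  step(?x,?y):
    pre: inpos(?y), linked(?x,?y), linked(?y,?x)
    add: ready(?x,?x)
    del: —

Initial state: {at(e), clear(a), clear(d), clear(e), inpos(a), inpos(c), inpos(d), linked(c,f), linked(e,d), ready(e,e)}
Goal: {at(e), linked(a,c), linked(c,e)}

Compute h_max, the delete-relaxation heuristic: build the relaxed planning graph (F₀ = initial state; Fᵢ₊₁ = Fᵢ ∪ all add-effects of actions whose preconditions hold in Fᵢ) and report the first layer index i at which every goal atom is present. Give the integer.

F0 = init (10 atoms)
F1 = F0 ∪ {at(a), at(c), at(d), at(f), inpos(e), linked(a,a), linked(a,c), linked(a,d), linked(c,a), linked(c,c), linked(c,d), linked(d,a), linked(d,c), linked(d,d), linked(e,a), linked(e,c), linked(e,e), linked(f,a), linked(f,c), linked(f,d), ready(a,a), ready(c,c), ready(d,d), ready(f,f)}  (34 atoms)
F2 = F1 ∪ {linked(a,e), linked(c,e), linked(d,e), linked(f,e)}  (38 atoms)
goal ⊆ F2  ⇒  h_max = 2

2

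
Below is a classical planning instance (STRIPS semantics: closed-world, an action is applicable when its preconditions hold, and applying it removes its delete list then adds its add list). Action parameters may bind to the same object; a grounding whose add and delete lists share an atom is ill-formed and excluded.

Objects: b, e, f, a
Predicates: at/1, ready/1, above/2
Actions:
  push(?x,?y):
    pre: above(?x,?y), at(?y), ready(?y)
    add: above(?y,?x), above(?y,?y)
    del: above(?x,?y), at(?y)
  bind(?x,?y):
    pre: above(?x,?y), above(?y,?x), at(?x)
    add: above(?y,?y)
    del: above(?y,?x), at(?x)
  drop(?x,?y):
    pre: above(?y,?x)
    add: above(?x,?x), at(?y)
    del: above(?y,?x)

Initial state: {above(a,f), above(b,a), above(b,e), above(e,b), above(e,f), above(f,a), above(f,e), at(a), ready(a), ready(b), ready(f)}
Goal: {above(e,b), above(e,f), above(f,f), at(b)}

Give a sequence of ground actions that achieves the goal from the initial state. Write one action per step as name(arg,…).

bind(a,f); drop(e,b)

1. bind(a,f)  →  {above(a,f), above(b,a), above(b,e), above(e,b), above(e,f), above(f,e), above(f,f), ready(a), ready(b), ready(f)}
2. drop(e,b)  →  {above(a,f), above(b,a), above(e,b), above(e,e), above(e,f), above(f,e), above(f,f), at(b), ready(a), ready(b), ready(f)}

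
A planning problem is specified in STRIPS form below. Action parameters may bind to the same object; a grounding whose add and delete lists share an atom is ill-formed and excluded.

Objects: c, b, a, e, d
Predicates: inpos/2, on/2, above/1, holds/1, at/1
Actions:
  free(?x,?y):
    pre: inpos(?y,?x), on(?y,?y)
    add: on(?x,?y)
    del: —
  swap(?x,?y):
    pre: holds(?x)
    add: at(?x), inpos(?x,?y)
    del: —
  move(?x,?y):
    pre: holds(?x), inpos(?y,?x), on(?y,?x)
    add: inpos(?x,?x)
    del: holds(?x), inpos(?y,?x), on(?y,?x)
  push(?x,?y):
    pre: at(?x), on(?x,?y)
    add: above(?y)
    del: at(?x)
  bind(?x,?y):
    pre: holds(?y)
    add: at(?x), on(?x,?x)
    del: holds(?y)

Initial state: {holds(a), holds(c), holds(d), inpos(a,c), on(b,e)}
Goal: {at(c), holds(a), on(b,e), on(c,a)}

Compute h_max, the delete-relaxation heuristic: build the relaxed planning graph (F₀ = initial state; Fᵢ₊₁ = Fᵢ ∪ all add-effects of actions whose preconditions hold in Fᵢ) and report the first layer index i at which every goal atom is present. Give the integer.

2

F0 = init (5 atoms)
F1 = F0 ∪ {at(a), at(b), at(c), at(d), at(e), inpos(a,a), inpos(a,b), inpos(a,d), inpos(a,e), inpos(c,a), inpos(c,b), inpos(c,c), inpos(c,d), inpos(c,e), inpos(d,a), inpos(d,b), inpos(d,c), inpos(d,d), inpos(d,e), on(a,a), on(b,b), on(c,c), on(d,d), on(e,e)}  (29 atoms)
F2 = F1 ∪ {above(a), above(b), above(c), above(d), above(e), on(a,c), on(a,d), on(b,a), on(b,c), on(b,d), on(c,a), on(c,d), on(d,a), on(d,c), on(e,a), on(e,c), on(e,d)}  (46 atoms)
goal ⊆ F2  ⇒  h_max = 2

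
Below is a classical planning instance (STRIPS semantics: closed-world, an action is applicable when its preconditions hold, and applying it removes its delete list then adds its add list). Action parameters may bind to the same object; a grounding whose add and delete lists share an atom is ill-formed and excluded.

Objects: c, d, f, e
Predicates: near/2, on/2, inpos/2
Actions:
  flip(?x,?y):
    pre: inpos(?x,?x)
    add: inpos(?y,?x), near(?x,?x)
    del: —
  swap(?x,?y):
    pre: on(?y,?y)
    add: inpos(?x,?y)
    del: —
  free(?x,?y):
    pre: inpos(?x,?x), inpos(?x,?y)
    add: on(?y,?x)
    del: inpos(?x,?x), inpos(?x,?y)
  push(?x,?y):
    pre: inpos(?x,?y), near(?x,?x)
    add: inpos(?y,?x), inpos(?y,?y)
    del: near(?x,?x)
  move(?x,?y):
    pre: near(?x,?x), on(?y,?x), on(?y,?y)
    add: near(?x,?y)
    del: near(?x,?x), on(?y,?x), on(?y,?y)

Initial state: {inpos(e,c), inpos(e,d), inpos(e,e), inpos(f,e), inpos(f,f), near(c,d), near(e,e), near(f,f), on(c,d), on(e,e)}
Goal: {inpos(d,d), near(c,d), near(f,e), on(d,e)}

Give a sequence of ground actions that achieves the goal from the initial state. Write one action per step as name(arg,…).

1. free(f,e)  →  {inpos(e,c), inpos(e,d), inpos(e,e), near(c,d), near(e,e), near(f,f), on(c,d), on(e,e), on(e,f)}
2. push(e,d)  →  {inpos(d,d), inpos(d,e), inpos(e,c), inpos(e,d), inpos(e,e), near(c,d), near(f,f), on(c,d), on(e,e), on(e,f)}
3. free(e,d)  →  {inpos(d,d), inpos(d,e), inpos(e,c), near(c,d), near(f,f), on(c,d), on(d,e), on(e,e), on(e,f)}
4. move(f,e)  →  {inpos(d,d), inpos(d,e), inpos(e,c), near(c,d), near(f,e), on(c,d), on(d,e)}

free(f,e); push(e,d); free(e,d); move(f,e)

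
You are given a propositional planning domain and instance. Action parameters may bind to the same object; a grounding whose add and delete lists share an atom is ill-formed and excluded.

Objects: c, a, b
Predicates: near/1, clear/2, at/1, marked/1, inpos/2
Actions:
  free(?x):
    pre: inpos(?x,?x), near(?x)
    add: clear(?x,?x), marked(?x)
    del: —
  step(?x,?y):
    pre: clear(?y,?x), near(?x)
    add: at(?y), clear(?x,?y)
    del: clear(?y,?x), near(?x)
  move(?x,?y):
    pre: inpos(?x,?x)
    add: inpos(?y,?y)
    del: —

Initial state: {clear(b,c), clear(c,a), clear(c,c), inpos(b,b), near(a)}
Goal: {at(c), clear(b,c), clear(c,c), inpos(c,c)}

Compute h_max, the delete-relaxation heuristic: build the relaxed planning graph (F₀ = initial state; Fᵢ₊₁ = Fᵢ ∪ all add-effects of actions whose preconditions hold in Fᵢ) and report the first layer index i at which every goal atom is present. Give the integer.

1

F0 = init (5 atoms)
F1 = F0 ∪ {at(c), clear(a,c), inpos(a,a), inpos(c,c)}  (9 atoms)
goal ⊆ F1  ⇒  h_max = 1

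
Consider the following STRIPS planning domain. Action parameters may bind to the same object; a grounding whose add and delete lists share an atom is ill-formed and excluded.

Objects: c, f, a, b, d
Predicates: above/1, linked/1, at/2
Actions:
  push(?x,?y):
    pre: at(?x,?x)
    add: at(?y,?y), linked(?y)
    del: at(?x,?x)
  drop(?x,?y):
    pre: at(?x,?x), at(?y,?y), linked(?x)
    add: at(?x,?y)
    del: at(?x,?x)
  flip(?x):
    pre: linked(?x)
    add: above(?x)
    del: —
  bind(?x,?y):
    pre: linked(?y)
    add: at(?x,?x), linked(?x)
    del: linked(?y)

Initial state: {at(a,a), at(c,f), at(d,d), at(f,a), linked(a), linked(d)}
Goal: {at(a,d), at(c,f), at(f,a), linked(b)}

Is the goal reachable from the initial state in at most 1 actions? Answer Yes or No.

1. drop(a,d)  →  {at(a,d), at(c,f), at(d,d), at(f,a), linked(a), linked(d)}
2. push(d,b)  →  {at(a,d), at(b,b), at(c,f), at(f,a), linked(a), linked(b), linked(d)}
optimal plan length = 2; 2 > 1

No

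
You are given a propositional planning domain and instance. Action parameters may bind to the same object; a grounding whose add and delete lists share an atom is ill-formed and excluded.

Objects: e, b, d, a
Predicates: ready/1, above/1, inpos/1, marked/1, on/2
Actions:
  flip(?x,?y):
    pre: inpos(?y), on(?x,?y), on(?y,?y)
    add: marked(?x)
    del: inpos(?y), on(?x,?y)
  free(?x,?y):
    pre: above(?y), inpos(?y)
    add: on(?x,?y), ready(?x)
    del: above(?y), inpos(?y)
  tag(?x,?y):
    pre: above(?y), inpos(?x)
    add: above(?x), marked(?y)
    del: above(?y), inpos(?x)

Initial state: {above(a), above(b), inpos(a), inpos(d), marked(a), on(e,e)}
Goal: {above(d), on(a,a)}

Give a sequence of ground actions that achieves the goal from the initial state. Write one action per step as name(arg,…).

1. free(a,a)  →  {above(b), inpos(d), marked(a), on(a,a), on(e,e), ready(a)}
2. tag(d,b)  →  {above(d), marked(a), marked(b), on(a,a), on(e,e), ready(a)}

free(a,a); tag(d,b)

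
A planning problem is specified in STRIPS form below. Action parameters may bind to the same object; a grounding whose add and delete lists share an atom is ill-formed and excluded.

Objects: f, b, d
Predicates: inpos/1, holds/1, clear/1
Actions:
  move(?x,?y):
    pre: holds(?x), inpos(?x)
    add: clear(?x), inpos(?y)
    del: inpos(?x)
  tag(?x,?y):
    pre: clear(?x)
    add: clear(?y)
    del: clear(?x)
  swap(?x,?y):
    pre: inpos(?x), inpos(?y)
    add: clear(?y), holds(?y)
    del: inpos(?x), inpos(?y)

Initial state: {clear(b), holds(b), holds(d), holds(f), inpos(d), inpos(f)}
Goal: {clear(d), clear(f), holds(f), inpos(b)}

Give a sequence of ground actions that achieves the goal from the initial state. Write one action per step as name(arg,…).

1. move(f,b)  →  {clear(b), clear(f), holds(b), holds(d), holds(f), inpos(b), inpos(d)}
2. move(d,f)  →  {clear(b), clear(d), clear(f), holds(b), holds(d), holds(f), inpos(b), inpos(f)}

move(f,b); move(d,f)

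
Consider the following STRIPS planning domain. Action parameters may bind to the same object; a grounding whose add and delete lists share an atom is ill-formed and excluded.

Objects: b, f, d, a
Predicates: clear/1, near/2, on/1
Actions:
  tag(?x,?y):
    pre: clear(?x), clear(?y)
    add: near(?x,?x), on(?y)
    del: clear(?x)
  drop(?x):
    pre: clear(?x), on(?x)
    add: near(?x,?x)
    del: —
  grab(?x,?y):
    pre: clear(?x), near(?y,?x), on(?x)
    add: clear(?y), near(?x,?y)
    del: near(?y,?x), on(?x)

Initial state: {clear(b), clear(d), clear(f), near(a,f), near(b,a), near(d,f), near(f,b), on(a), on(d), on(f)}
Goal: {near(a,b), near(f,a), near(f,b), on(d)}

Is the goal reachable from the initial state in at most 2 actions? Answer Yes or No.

Yes

1. grab(f,a)  →  {clear(a), clear(b), clear(d), clear(f), near(b,a), near(d,f), near(f,a), near(f,b), on(a), on(d)}
2. grab(a,b)  →  {clear(a), clear(b), clear(d), clear(f), near(a,b), near(d,f), near(f,a), near(f,b), on(d)}
optimal plan length = 2; 2 ≤ 2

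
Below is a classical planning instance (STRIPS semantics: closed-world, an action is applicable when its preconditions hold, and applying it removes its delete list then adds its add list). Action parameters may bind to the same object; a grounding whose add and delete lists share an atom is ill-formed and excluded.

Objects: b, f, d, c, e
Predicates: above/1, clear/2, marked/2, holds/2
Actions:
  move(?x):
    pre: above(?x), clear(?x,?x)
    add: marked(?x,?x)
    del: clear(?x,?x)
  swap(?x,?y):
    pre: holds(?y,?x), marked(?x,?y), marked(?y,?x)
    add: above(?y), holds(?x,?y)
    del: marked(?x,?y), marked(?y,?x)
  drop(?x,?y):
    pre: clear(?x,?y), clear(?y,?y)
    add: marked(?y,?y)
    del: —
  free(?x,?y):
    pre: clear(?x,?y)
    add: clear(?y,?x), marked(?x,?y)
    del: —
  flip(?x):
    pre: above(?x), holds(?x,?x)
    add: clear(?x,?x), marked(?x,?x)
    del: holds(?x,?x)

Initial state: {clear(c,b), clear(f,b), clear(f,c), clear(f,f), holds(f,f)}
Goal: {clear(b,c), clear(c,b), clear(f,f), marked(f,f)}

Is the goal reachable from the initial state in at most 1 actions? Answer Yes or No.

1. drop(f,f)  →  {clear(c,b), clear(f,b), clear(f,c), clear(f,f), holds(f,f), marked(f,f)}
2. free(c,b)  →  {clear(b,c), clear(c,b), clear(f,b), clear(f,c), clear(f,f), holds(f,f), marked(c,b), marked(f,f)}
optimal plan length = 2; 2 > 1

No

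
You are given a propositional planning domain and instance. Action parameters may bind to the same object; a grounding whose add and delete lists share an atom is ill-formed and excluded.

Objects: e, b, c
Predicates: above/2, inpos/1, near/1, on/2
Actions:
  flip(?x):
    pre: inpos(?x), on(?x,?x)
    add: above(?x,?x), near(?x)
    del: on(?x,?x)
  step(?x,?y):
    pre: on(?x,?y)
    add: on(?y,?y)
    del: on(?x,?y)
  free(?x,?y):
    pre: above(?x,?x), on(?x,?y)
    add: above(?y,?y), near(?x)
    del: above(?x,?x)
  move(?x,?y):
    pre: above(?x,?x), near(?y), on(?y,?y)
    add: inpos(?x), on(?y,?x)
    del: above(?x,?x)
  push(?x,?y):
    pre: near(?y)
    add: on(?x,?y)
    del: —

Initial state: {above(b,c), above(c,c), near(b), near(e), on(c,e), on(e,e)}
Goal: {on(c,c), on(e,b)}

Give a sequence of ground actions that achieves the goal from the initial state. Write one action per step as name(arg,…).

free(c,e); push(e,b); push(c,c)

1. free(c,e)  →  {above(b,c), above(e,e), near(b), near(c), near(e), on(c,e), on(e,e)}
2. push(e,b)  →  {above(b,c), above(e,e), near(b), near(c), near(e), on(c,e), on(e,b), on(e,e)}
3. push(c,c)  →  {above(b,c), above(e,e), near(b), near(c), near(e), on(c,c), on(c,e), on(e,b), on(e,e)}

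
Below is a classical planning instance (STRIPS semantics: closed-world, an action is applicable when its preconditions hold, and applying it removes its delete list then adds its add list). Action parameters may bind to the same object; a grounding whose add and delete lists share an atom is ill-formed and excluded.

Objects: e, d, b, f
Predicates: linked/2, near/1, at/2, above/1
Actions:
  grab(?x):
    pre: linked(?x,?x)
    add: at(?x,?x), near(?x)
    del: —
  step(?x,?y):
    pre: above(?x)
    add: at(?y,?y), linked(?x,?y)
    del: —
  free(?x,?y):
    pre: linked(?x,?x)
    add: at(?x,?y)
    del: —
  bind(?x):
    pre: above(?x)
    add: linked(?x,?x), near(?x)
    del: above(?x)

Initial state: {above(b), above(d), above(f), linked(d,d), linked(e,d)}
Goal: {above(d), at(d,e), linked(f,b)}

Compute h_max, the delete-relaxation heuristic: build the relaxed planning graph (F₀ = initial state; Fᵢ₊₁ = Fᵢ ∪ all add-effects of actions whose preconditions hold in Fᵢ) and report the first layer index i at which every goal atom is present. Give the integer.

1

F0 = init (5 atoms)
F1 = F0 ∪ {at(b,b), at(d,b), at(d,d), at(d,e), at(d,f), at(e,e), at(f,f), linked(b,b), linked(b,d), linked(b,e), linked(b,f), linked(d,b), linked(d,e), linked(d,f), linked(f,b), linked(f,d), linked(f,e), linked(f,f), near(b), near(d), near(f)}  (26 atoms)
goal ⊆ F1  ⇒  h_max = 1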